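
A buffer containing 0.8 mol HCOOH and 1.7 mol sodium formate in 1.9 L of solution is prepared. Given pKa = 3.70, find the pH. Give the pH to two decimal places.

pH = 4.03

Using pH = pKa + log([base]/[acid]) with [base]/[acid] = 1.7/0.8:
pH = 3.70 + (+0.327) = 4.03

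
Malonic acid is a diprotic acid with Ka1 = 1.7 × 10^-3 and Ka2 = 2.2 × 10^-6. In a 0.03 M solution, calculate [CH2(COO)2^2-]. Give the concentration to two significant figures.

First ionization gives [H+] ≈ [CH2(COOH)COO-] = 6.34 × 10^-3 M.
Second step: Ka2 = [H+][CH2(COO)2^2-]/[CH2(COOH)COO-] ≈ [CH2(COO)2^2-] (since [H+] ≈ [CH2(COOH)COO-]).
So [CH2(COO)2^2-] ≈ Ka2.

2.2 × 10^-6 M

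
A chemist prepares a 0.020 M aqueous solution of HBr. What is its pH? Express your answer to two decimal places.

HBr is a strong acid and dissociates completely, so [H+] = 0.020 M.
pH = -log(0.02) = 1.70

pH = 1.70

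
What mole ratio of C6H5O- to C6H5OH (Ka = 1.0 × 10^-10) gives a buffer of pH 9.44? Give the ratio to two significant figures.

ratio = 0.28

pKa = -log(1.0 × 10^-10) = 10.000
pH = pKa + log(r) ⇒ log(r) = 9.44 − 10.000 = -0.560
r = [C6H5O-]/[C6H5OH] = 10^(-0.560) = 0.275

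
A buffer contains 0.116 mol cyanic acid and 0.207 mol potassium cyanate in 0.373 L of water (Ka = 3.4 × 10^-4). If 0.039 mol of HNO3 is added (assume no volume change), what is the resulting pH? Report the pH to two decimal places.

pH = 3.50

Added H+ converts OCN- to HOCN: HOCN → 0.155 mol, OCN- → 0.168 mol.
pKa = −log(3.4 × 10^-4) = 3.469
pH = pKa + log([A⁻]/[HA]) = 3.469 + log(0.168/0.155) = 3.469 +0.035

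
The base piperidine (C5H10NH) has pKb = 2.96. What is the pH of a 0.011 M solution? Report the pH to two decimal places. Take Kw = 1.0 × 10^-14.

pH = 11.47

C5H10NH + H2O ⇌ C5H10NH2+ + OH-
Kb = 10^(−2.96) = 1.10 × 10^-3
From the ICE table, Kb = [OH-]²/(0.011 − [OH-]) = 1.10 × 10^-3.
[OH-] is not negligible relative to C₀; solve [OH-]² + 0.0011·[OH-] − 1.21e-05 = 0.
[OH-] = [−0.0011 + √(0.0011² + 4.84e-05)]/2 = 2.97 × 10^-3 M
pOH = −log(2.97 × 10^-3) = 2.53; pH = 14.00 − 2.53 = 11.47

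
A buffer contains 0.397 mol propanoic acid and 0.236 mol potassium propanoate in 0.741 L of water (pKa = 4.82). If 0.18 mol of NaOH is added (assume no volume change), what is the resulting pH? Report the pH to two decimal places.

After neutralization: n(CH3CH2COOH) = 0.217 mol, n(CH3CH2COO-) = 0.416 mol.
pH = pKa + log(n_CH3CH2COO-/n_CH3CH2COOH) = 4.82 + log(0.416/0.217) = 4.82 + (+0.283)

pH = 5.10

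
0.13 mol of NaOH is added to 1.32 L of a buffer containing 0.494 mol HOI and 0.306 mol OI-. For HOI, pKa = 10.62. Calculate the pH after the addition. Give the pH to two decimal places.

OH- converts HOI to OI-: HOI → 0.364 mol, OI- → 0.436 mol.
Henderson–Hasselbalch with mole ratio 0.436/0.364: pH = 10.62 + (+0.078)

pH = 10.70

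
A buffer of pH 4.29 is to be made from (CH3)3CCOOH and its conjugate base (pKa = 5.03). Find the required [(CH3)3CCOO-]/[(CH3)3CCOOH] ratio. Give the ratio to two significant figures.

pH = pKa + log(r) ⇒ log(r) = 4.29 − 5.03 = -0.74
r = [(CH3)3CCOO-]/[(CH3)3CCOOH] = 10^(-0.74) = 0.182

ratio = 0.18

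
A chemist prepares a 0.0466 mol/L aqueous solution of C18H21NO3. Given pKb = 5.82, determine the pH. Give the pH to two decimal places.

C18H21NO3 + H2O ⇌ C18H22NO3+ + OH-
Kb = 10^(−5.82) = 1.51 × 10^-6
From the ICE table, Kb = [OH-]²/(0.0466 − [OH-]) = 1.51 × 10^-6.
Since Kb ≪ C₀, [OH-] ≈ √(Kb·C₀) = 2.65 × 10^-4 M.
([OH-]/C₀ = 0.57% < 5%, so the approximation holds.)
pOH = 3.58, so pH = 14.00 − pOH = 10.42

pH = 10.42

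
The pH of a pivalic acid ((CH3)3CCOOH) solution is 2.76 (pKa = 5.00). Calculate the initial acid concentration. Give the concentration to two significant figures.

C₀ = 3.0 × 10^-1 M

[H+] = 10^(-2.76) = 1.74 × 10^-3 M = x
Ka = 10^(−5.00) = 1.00 × 10^-5
Ka = x²/(C₀ − x) ⇒ C₀ = x + x²/Ka
C₀ = 1.74 × 10^-3 + (1.74 × 10^-3)²/(1.00 × 10^-5) = 3.04 × 10^-1 M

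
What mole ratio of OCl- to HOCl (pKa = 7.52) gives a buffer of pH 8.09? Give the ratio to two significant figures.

pH = pKa + log(r) ⇒ log(r) = 8.09 − 7.52 = +0.57
r = [OCl-]/[HOCl] = 10^(+0.57) = 3.72

ratio = 3.7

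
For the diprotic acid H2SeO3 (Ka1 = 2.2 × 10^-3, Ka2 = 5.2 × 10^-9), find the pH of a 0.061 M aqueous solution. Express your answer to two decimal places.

Since Ka1 ≫ Ka2, the first ionization dominates [H+].
Ka1 = x²/(0.061 − x) = 2.2 × 10^-3
Solving the quadratic: x = (−Ka1 + √(Ka1² + 4·Ka1·C₀))/2 = 1.05 × 10^-2 M
pH = −log(1.05 × 10^-2) = 1.98

pH = 1.98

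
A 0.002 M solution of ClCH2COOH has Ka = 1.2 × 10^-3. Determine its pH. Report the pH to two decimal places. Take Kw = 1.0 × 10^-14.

pH = 2.97

ClCH2COOH ⇌ ClCH2COO- + H+
Ka = [H+]²/(0.002 − [H+]) = 1.2 × 10^-3
The 5% rule fails; solving [H+]² + Ka·[H+] − Ka·C₀ = 0 exactly:
[H+] = [−0.0012 + √(0.0012² + 9.6e-06)]/2 = 1.06 × 10^-3 M
pH = −log[H+] = −log(1.06 × 10^-3) = 2.97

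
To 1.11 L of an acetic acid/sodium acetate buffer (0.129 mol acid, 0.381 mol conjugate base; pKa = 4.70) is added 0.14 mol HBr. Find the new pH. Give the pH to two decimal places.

pH = 4.65

Added H+ converts CH3COO- to CH3COOH: CH3COOH → 0.269 mol, CH3COO- → 0.241 mol.
Henderson–Hasselbalch with mole ratio 0.241/0.269: pH = 4.70 + (-0.048)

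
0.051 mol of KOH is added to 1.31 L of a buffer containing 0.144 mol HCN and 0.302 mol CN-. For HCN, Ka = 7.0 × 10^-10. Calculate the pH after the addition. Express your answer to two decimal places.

pH = 9.73

OH- converts HCN to CN-: HCN → 0.093 mol, CN- → 0.353 mol.
pKa = −log(7.0 × 10^-10) = 9.155
pH = pKa + log(n_CN-/n_HCN) = 9.155 + log(0.353/0.093) = 9.155 + (+0.579)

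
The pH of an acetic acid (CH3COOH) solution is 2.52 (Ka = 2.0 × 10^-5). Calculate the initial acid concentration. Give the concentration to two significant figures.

C₀ = 4.6 × 10^-1 M

[H+] = 10^(-2.52) = 3.02 × 10^-3 M = x
Ka = x²/(C₀ − x) ⇒ C₀ = x + x²/Ka
C₀ = 3.02 × 10^-3 + (3.02 × 10^-3)²/(2.0 × 10^-5) = 4.59 × 10^-1 M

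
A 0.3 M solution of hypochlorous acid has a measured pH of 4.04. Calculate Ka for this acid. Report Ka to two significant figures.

Ka = 2.8 × 10^-8

[H+] = 10^(-4.04) = 9.12 × 10^-5 M
At equilibrium [HA] = 0.3 − 9.12 × 10^-5 = 3.00 × 10^-1 M
Ka = [H+][A-]/[HA] = (9.12 × 10^-5)² / 3.00 × 10^-1 = 2.8 × 10^-8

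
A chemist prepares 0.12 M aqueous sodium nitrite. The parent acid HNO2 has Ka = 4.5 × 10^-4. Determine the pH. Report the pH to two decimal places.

pH = 8.21

NO2- is the conjugate base of the weak acid HNO2.
Kb = Kw/Ka = 1.0×10^-14 / 4.5 × 10^-4 = 2.22 × 10^-11
From the ICE table, Kb = [OH-]²/(0.12 − [OH-]) = 2.22 × 10^-11.
Since Kb ≪ C₀, [OH-] ≈ √(Kb·C₀) = 1.63 × 10^-6 M.
([OH-]/C₀ = 0.0014% < 5%, so the approximation holds.)
pOH = −log(1.63 × 10^-6) = 5.79; pH = 14.00 − 5.79 = 8.21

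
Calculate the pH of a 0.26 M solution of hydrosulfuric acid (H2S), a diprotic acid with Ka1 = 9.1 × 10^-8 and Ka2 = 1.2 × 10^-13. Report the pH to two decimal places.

pH = 3.81

Ka1 ≫ Ka2, so treat the first dissociation as the only significant source of H+.
Ka1 = x²/(0.26 − x) = 9.1 × 10^-8
x ≈ √(9.1 × 10^-8 × 0.26) = 1.54 × 10^-4 M
pH = −log(1.54 × 10^-4) = 3.81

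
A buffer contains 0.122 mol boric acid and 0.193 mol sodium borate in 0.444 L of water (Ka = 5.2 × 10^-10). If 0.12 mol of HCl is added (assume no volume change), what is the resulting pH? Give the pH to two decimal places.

Added H+ converts B(OH)4- to B(OH)3: B(OH)3 → 0.242 mol, B(OH)4- → 0.073 mol.
pKa = −log(5.2 × 10^-10) = 9.284
pH = pKa + log(n_B(OH)4-/n_B(OH)3) = 9.284 + log(0.073/0.242) = 9.284 + (-0.520)

pH = 8.76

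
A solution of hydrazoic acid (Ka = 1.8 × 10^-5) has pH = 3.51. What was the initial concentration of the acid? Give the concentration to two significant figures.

C₀ = 5.6 × 10^-3 M

[H+] = 10^(-3.51) = 3.09 × 10^-4 M = x
Ka = x²/(C₀ − x) ⇒ C₀ = x + x²/Ka
C₀ = 3.09 × 10^-4 + (3.09 × 10^-4)²/(1.8 × 10^-5) = 5.61 × 10^-3 M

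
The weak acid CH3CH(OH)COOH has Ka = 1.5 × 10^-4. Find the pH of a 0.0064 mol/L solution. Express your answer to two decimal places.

CH3CH(OH)COOH ⇌ CH3CH(OH)COO- + H+
Let x = [H+] at equilibrium. Ka = x²/(0.0064 − x).
The 5% rule fails; solving x² + Ka·x − Ka·C₀ = 0 exactly:
x = (−Ka + √(Ka² + 4·Ka·C₀))/2 = 9.08 × 10^-4 M
pH = −log(9.08 × 10^-4) = 3.04

pH = 3.04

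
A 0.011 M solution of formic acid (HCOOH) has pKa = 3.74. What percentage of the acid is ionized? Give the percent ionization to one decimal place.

HCOOH ⇌ HCOO- + H+; let x = [H+] at equilibrium.
Ka = 10^(−3.74) = 1.82 × 10^-4
Solve x² + 0.000182x − 2e-06 = 0 → x = 1.33 × 10^-3 M
Fraction ionized = 1.33 × 10^-3 / 0.011 = 0.1209 → 12.1%

12.1%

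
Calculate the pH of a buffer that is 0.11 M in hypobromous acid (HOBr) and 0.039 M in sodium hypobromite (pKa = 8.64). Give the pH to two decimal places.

pH = 8.19

Henderson–Hasselbalch: pH = pKa + log([OBr-]/[HOBr]) = 8.64 + log(0.039/0.11)
pH = 8.64 + (-0.450) = 8.19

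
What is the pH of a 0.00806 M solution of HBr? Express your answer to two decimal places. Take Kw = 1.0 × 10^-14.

HBr is a strong acid and dissociates completely, so [H+] = 0.00806 M.
pH = -log(0.00806) = 2.09

pH = 2.09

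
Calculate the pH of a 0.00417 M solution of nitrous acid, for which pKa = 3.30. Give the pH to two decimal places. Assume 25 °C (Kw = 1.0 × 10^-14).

pH = 2.91

HNO2 ⇌ NO2- + H+
Ka = 10^(−3.30) = 5.01 × 10^-4
From the ICE table, Ka = [H+]²/(0.00417 − [H+]) = 5.01 × 10^-4.
Here C₀/Ka ≈ 8.32, so the small-[H+] approximation fails. Use the quadratic:
[H+] = [−0.000501 + √(0.000501² + 8.36e-06)]/2 = 1.22 × 10^-3 M
pH = −log[H+] = −log(1.22 × 10^-3) = 2.91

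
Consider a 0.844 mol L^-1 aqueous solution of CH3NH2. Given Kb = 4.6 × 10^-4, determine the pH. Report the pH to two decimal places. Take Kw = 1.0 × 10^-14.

pH = 12.29

CH3NH2 + H2O ⇌ CH3NH3+ + OH-
From the ICE table, Kb = x²/(0.844 − x) = 4.6 × 10^-4.
Since Kb ≪ C₀, x ≈ √(Kb·C₀) = 1.97 × 10^-2 M.
Check: 2.3% ionized — well under 5%, approximation valid.
pOH = −log(1.97 × 10^-2) = 1.71; pH = 14.00 − 1.71 = 12.29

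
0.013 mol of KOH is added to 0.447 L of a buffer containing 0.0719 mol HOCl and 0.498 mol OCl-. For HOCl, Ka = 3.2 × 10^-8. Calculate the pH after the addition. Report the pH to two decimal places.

After neutralization: n(HOCl) = 0.0589 mol, n(OCl-) = 0.511 mol.
pKa = −log(3.2 × 10^-8) = 7.495
pH = pKa + log(n_OCl-/n_HOCl) = 7.495 + log(0.511/0.0589) = 7.495 + (+0.938)

pH = 8.43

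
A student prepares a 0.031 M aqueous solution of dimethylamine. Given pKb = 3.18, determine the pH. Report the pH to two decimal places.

(CH3)2NH + H2O ⇌ (CH3)2NH2+ + OH-
Kb = 10^(−3.18) = 6.61 × 10^-4
Let x = [OH-] at equilibrium. Kb = x²/(0.031 − x).
x is not negligible relative to C₀; solve x² + 0.000661·x − 2.05e-05 = 0.
x = [−0.000661 + √(0.000661² + 8.2e-05)]/2 = 4.21 × 10^-3 M
pOH = 2.38, so pH = 14.00 − pOH = 11.62

pH = 11.62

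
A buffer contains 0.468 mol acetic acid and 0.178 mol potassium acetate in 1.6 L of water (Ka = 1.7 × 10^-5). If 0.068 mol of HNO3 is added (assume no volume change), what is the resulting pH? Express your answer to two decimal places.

pH = 4.08

After neutralization: n(CH3COOH) = 0.536 mol, n(CH3COO-) = 0.11 mol.
pKa = −log(1.7 × 10^-5) = 4.770
pH = pKa + log([A⁻]/[HA]) = 4.770 + log(0.11/0.536) = 4.770 -0.688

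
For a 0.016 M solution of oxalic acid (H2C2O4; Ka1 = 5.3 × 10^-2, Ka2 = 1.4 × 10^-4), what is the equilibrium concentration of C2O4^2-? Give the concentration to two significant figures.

First ionization gives [H+] ≈ [HC2O4-] = 1.29 × 10^-2 M.
Second step: Ka2 = [H+][C2O4^2-]/[HC2O4-] ≈ [C2O4^2-] (since [H+] ≈ [HC2O4-]).
So [C2O4^2-] ≈ Ka2.

1.4 × 10^-4 M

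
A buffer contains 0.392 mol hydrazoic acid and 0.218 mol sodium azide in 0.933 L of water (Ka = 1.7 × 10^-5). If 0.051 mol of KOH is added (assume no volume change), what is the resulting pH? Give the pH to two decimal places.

pH = 4.67

OH- converts HN3 to N3-: HN3 → 0.341 mol, N3- → 0.269 mol.
pKa = −log(1.7 × 10^-5) = 4.770
pH = pKa + log([A⁻]/[HA]) = 4.770 + log(0.269/0.341) = 4.770 -0.103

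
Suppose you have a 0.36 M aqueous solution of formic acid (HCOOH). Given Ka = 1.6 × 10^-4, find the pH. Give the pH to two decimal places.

pH = 2.12

HCOOH ⇌ HCOO- + H+
Ka = [H+]²/(0.36 − [H+]) = 1.6 × 10^-4
Assume [H+] ≪ 0.36: [H+] ≈ √(1.6 × 10^-4 × 0.36) = 7.59 × 10^-3 M
([H+]/C₀ = 2.1% < 5%, so the approximation holds.)
pH = −log[H+] = −log(7.59 × 10^-3) = 2.12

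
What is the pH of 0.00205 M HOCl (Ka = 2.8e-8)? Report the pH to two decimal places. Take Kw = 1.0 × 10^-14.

HOCl ⇌ OCl- + H+
Ka = x²/(0.00205 − x) = 2.8 × 10^-8
Assume x ≪ 0.00205: x ≈ √(2.8 × 10^-8 × 0.00205) = 7.58 × 10^-6 M
Check: 0.37% ionized — well under 5%, approximation valid.
pH = −log[H+] = −log(7.58 × 10^-6) = 5.12

pH = 5.12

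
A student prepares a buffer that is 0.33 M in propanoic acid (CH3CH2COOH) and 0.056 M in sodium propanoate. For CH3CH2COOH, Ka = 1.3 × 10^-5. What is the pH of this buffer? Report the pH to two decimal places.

pKa = −log(1.3 × 10^-5) = 4.886
Henderson–Hasselbalch: pH = pKa + log([CH3CH2COO-]/[CH3CH2COOH]) = 4.886 + log(0.056/0.33)
pH = 4.886 + (-0.770) = 4.12

pH = 4.12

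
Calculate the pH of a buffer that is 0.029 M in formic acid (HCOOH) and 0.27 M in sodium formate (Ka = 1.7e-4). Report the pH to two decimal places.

pKa = −log(1.7 × 10^-4) = 3.770
Henderson–Hasselbalch: pH = pKa + log([HCOO-]/[HCOOH]) = 3.770 + log(0.27/0.029)
pH = 3.770 + (+0.969) = 4.74

pH = 4.74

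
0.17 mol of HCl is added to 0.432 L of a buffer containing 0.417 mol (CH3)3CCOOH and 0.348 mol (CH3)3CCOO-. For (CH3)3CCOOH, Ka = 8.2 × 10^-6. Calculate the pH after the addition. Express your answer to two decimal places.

Added H+ converts (CH3)3CCOO- to (CH3)3CCOOH: (CH3)3CCOOH → 0.587 mol, (CH3)3CCOO- → 0.178 mol.
pKa = −log(8.2 × 10^-6) = 5.086
pH = pKa + log(n_(CH3)3CCOO-/n_(CH3)3CCOOH) = 5.086 + log(0.178/0.587) = 5.086 + (-0.518)

pH = 4.57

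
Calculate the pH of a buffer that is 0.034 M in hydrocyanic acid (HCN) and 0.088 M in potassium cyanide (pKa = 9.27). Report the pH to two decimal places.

Henderson–Hasselbalch: pH = pKa + log([CN-]/[HCN]) = 9.27 + log(0.088/0.034)
pH = 9.27 + (+0.413) = 9.68

pH = 9.68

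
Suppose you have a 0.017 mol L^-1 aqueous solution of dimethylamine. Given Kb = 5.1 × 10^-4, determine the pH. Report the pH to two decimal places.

(CH3)2NH + H2O ⇌ (CH3)2NH2+ + OH-
Kb = [OH-]²/(0.017 − [OH-]) = 5.1 × 10^-4
Here C₀/Kb ≈ 33.3, so the small-[OH-] approximation fails. Use the quadratic:
[OH-] = [−0.00051 + √(0.00051² + 3.47e-05)]/2 = 2.70 × 10^-3 M
pOH = −log(2.70 × 10^-3) = 2.57; pH = 14.00 − 2.57 = 11.43

pH = 11.43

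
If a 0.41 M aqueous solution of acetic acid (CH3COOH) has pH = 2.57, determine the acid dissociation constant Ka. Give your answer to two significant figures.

[H+] = 10^(-2.57) = 2.69 × 10^-3 M
At equilibrium [HA] = 0.41 − 2.69 × 10^-3 = 4.07 × 10^-1 M
Ka = [H+][A-]/[HA] = (2.69 × 10^-3)² / 4.07 × 10^-1 = 1.8 × 10^-5

Ka = 1.8 × 10^-5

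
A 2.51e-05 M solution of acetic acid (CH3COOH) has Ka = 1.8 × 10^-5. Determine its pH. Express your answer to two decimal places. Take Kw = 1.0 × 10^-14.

pH = 4.85

CH3COOH ⇌ CH3COO- + H+
From the ICE table, Ka = x²/(2.51e-05 − x) = 1.8 × 10^-5.
Here C₀/Ka ≈ 1.39, so the small-x approximation fails. Use the quadratic:
x = (−Ka + √(Ka² + 4·Ka·C₀))/2 = 1.41 × 10^-5 M
pH = −log[H+] = −log(1.41 × 10^-5) = 4.85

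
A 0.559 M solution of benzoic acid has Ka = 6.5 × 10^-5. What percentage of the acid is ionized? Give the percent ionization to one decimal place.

C6H5COOH ⇌ C6H5COO- + H+; let x = [H+] at equilibrium.
x ≈ √(Ka·C₀) = √(6.5 × 10^-5 × 0.559) = 6.03 × 10^-3 M
% ionization = x/C₀ × 100% = 6.03 × 10^-3/0.559 × 100% = 1.1%

1.1%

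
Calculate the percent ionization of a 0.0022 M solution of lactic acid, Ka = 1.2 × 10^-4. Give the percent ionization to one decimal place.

CH3CH(OH)COOH ⇌ CH3CH(OH)COO- + H+; let x = [H+] at equilibrium.
Ka = x²/(C₀ − x); solving the quadratic gives x = 4.57 × 10^-4 M.
Fraction ionized = 4.57 × 10^-4 / 0.0022 = 0.2077 → 20.8%

20.8%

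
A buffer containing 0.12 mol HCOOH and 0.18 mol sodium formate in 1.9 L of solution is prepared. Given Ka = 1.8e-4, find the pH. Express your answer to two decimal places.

pKa = −log(1.8 × 10^-4) = 3.745
Henderson–Hasselbalch: pH = pKa + log([HCOO-]/[HCOOH]) = 3.745 + log(0.18/0.12)
pH = 3.745 + (+0.176) = 3.92

pH = 3.92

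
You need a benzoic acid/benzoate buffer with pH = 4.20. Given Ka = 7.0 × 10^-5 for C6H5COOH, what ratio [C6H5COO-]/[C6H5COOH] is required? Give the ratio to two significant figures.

pKa = -log(7.0 × 10^-5) = 4.155
pH = pKa + log(r) ⇒ log(r) = 4.20 − 4.155 = +0.045
r = [C6H5COO-]/[C6H5COOH] = 10^(+0.045) = 1.11

ratio = 1.1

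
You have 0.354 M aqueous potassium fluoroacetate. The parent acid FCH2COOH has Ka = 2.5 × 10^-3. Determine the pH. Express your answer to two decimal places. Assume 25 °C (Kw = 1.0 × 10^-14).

pH = 8.08

FCH2COO- is the conjugate base of the weak acid FCH2COOH.
Kb = Kw/Ka = 1.0×10^-14 / 2.5 × 10^-3 = 4.00 × 10^-12
Kb = [OH-]²/(0.354 − [OH-]) = 4.00 × 10^-12
Neglecting [OH-] in the denominator: [OH-] = √(4.00 × 10^-12 × 0.354) = 1.19 × 10^-6 M
Check: 0.00034% ionized — well under 5%, approximation valid.
pOH = 5.92, so pH = 14.00 − pOH = 8.08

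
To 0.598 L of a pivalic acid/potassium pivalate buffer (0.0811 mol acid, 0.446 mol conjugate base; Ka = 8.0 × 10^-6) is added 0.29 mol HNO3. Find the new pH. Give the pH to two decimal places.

After neutralization: n((CH3)3CCOOH) = 0.371 mol, n((CH3)3CCOO-) = 0.156 mol.
pKa = −log(8.0 × 10^-6) = 5.097
pH = pKa + log([A⁻]/[HA]) = 5.097 + log(0.156/0.371) = 5.097 -0.376

pH = 4.72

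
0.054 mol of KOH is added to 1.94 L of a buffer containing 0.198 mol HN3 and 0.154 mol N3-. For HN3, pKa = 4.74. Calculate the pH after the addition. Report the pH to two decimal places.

pH = 4.90

OH- converts HN3 to N3-: HN3 → 0.144 mol, N3- → 0.208 mol.
pH = pKa + log(n_N3-/n_HN3) = 4.74 + log(0.208/0.144) = 4.74 + (+0.160)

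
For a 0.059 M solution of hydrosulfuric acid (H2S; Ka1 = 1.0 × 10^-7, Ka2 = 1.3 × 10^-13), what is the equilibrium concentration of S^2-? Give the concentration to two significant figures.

1.3 × 10^-13 M

First ionization gives [H+] ≈ [HS-] = 7.68 × 10^-5 M.
Second step: Ka2 = [H+][S^2-]/[HS-] ≈ [S^2-] (since [H+] ≈ [HS-]).
So [S^2-] ≈ Ka2.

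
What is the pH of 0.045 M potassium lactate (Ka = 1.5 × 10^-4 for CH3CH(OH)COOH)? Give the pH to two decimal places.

CH3CH(OH)COO- is the conjugate base of the weak acid CH3CH(OH)COOH.
Kb = Kw/Ka = 1.0×10^-14 / 1.5 × 10^-4 = 6.67 × 10^-11
Kb = [OH-]²/(0.045 − [OH-]) = 6.67 × 10^-11
Since Kb ≪ C₀, [OH-] ≈ √(Kb·C₀) = 1.73 × 10^-6 M.
([OH-]/C₀ = 0.0038% < 5%, so the approximation holds.)
pOH = −log(1.73 × 10^-6) = 5.76; pH = 14.00 − 5.76 = 8.24

pH = 8.24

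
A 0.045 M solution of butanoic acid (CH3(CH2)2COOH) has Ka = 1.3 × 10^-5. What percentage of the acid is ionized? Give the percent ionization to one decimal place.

CH3(CH2)2COOH ⇌ CH3(CH2)2COO- + H+; let x = [H+] at equilibrium.
x ≈ √(Ka·C₀) = √(1.3 × 10^-5 × 0.045) = 7.65 × 10^-4 M
Fraction ionized = 7.65 × 10^-4 / 0.045 = 0.0170 → 1.7%

1.7%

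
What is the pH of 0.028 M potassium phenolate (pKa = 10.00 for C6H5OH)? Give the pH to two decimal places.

C6H5O- is the conjugate base of the weak acid C6H5OH.
Ka = 10^(−10.00) = 1.00 × 10^-10
Kb = Kw/Ka = 1.0×10^-14 / 1.00 × 10^-10 = 1.00 × 10^-4
Kb = [OH-]²/(0.028 − [OH-]) = 1.00 × 10^-4
[OH-] is not negligible relative to C₀; solve [OH-]² + 0.0001·[OH-] − 2.8e-06 = 0.
[OH-] = [−0.0001 + √(0.0001² + 1.12e-05)]/2 = 1.62 × 10^-3 M
pOH = 2.79, so pH = 14.00 − pOH = 11.21

pH = 11.21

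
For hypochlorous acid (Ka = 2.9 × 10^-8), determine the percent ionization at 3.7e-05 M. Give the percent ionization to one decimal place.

HOCl ⇌ OCl- + H+; let x = [H+] at equilibrium.
x ≈ √(Ka·C₀) = √(2.9 × 10^-8 × 3.7e-05) = 1.04 × 10^-6 M
% ionization = x/C₀ × 100% = 1.04 × 10^-6/3.7e-05 × 100% = 2.8%

2.8%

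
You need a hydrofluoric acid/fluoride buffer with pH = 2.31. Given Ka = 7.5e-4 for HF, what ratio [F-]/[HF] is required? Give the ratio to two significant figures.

pKa = -log(7.5 × 10^-4) = 3.125
pH = pKa + log(r) ⇒ log(r) = 2.31 − 3.125 = -0.815
r = [F-]/[HF] = 10^(-0.815) = 0.153

ratio = 0.15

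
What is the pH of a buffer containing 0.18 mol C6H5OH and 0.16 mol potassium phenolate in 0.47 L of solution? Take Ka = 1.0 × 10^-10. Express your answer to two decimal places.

pH = 9.95

pKa = −log(1.0 × 10^-10) = 10.000
pH = pKa + log([A⁻]/[HA]) = 10.000 + log(0.16/0.18)
pH = 10.000 + (-0.051) = 9.95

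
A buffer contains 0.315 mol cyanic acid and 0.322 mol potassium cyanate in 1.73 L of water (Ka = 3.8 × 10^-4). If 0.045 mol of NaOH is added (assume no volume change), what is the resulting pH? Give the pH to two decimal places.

OH- converts HOCN to OCN-: HOCN → 0.27 mol, OCN- → 0.367 mol.
pKa = −log(3.8 × 10^-4) = 3.420
pH = pKa + log([A⁻]/[HA]) = 3.420 + log(0.367/0.27) = 3.420 +0.133

pH = 3.55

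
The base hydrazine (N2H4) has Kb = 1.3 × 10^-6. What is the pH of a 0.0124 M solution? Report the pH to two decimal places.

N2H4 + H2O ⇌ N2H5+ + OH-
From the ICE table, Kb = x²/(0.0124 − x) = 1.3 × 10^-6.
Neglecting x in the denominator: x = √(1.3 × 10^-6 × 0.0124) = 1.27 × 10^-4 M
(x/C₀ = 1% < 5%, so the approximation holds.)
pOH = 3.90, so pH = 14.00 − pOH = 10.10

pH = 10.10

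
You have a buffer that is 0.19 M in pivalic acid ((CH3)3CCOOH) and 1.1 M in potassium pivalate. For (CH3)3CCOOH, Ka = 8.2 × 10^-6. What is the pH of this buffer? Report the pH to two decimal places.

pKa = −log(8.2 × 10^-6) = 5.086
Henderson–Hasselbalch: pH = pKa + log([(CH3)3CCOO-]/[(CH3)3CCOOH]) = 5.086 + log(1.1/0.19)
pH = 5.086 + (+0.763) = 5.85

pH = 5.85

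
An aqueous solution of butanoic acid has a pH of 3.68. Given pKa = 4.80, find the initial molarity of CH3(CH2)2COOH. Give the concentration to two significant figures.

C₀ = 3.0 × 10^-3 M

[H+] = 10^(-3.68) = 2.09 × 10^-4 M = x
Ka = 10^(−4.80) = 1.58 × 10^-5
Ka = x²/(C₀ − x) ⇒ C₀ = x + x²/Ka
C₀ = 2.09 × 10^-4 + (2.09 × 10^-4)²/(1.58 × 10^-5) = 2.97 × 10^-3 M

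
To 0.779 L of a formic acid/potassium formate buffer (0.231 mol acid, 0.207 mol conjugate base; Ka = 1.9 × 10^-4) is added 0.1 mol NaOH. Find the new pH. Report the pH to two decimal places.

pH = 4.09

After neutralization: n(HCOOH) = 0.131 mol, n(HCOO-) = 0.307 mol.
pKa = −log(1.9 × 10^-4) = 3.721
pH = pKa + log([A⁻]/[HA]) = 3.721 + log(0.307/0.131) = 3.721 +0.370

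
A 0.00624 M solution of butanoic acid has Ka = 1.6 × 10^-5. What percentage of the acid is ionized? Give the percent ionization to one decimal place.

CH3(CH2)2COOH ⇌ CH3(CH2)2COO- + H+; let x = [H+] at equilibrium.
Solve x² + 1.6e-05x − 9.98e-08 = 0 → x = 3.08 × 10^-4 M
% ionization = x/C₀ × 100% = 3.08 × 10^-4/0.00624 × 100% = 4.9%

4.9%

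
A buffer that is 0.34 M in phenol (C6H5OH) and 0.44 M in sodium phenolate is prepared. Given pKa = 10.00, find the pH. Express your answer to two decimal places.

pH = pKa + log([A⁻]/[HA]) = 10.00 + log(0.44/0.34)
pH = 10.00 + (+0.112) = 10.11

pH = 10.11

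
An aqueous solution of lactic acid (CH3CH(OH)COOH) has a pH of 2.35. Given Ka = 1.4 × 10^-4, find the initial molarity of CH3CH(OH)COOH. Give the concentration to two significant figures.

C₀ = 1.5 × 10^-1 M

[H+] = 10^(-2.35) = 4.47 × 10^-3 M = x
Ka = x²/(C₀ − x) ⇒ C₀ = x + x²/Ka
C₀ = 4.47 × 10^-3 + (4.47 × 10^-3)²/(1.4 × 10^-4) = 1.47 × 10^-1 M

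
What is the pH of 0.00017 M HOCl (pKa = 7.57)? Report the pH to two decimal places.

HOCl ⇌ OCl- + H+
Ka = 10^(−7.57) = 2.69 × 10^-8
Ka = [H+]²/(0.00017 − [H+]) = 2.69 × 10^-8
Neglecting [H+] in the denominator: [H+] = √(2.69 × 10^-8 × 0.00017) = 2.14 × 10^-6 M
Check: 1.3% ionized — well under 5%, approximation valid.
pH = −log[H+] = −log(2.14 × 10^-6) = 5.67

pH = 5.67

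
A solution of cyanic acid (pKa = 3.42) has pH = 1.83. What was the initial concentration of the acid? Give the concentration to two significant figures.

C₀ = 5.9 × 10^-1 M

[H+] = 10^(-1.83) = 1.48 × 10^-2 M = x
Ka = 10^(−3.42) = 3.80 × 10^-4
Ka = x²/(C₀ − x) ⇒ C₀ = x + x²/Ka
C₀ = 1.48 × 10^-2 + (1.48 × 10^-2)²/(3.80 × 10^-4) = 5.91 × 10^-1 M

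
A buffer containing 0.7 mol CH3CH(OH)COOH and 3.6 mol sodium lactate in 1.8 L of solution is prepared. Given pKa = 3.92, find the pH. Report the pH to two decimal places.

pH = pKa + log([A⁻]/[HA]) = 3.92 + log(3.6/0.7)
pH = 3.92 + (+0.711) = 4.63

pH = 4.63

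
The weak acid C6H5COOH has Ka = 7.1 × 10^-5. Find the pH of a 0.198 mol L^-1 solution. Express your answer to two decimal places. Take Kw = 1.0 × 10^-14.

pH = 2.43

C6H5COOH ⇌ C6H5COO- + H+
Ka = [H+]²/(0.198 − [H+]) = 7.1 × 10^-5
Since Ka ≪ C₀, [H+] ≈ √(Ka·C₀) = 3.75 × 10^-3 M.
pH = −log[H+] = −log(3.75 × 10^-3) = 2.43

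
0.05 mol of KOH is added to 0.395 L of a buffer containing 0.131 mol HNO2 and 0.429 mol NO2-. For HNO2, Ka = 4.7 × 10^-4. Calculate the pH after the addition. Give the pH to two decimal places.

pH = 4.10

OH- converts HNO2 to NO2-: HNO2 → 0.081 mol, NO2- → 0.479 mol.
pKa = −log(4.7 × 10^-4) = 3.328
Henderson–Hasselbalch with mole ratio 0.479/0.081: pH = 3.328 + (+0.772)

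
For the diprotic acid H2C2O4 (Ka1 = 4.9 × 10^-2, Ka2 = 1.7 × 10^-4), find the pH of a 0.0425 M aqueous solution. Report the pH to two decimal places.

Since Ka1 ≫ Ka2, the first ionization dominates [H+].
Ka1 = x²/(0.0425 − x) = 4.9 × 10^-2
Solving the quadratic: x = (−Ka1 + √(Ka1² + 4·Ka1·C₀))/2 = 2.73 × 10^-2 M
pH = −log(2.73 × 10^-2) = 1.56

pH = 1.56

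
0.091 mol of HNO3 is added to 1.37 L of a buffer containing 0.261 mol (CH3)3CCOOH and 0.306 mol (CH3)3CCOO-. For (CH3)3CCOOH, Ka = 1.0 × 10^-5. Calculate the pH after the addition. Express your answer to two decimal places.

pH = 4.79

After neutralization: n((CH3)3CCOOH) = 0.352 mol, n((CH3)3CCOO-) = 0.215 mol.
pKa = −log(1.0 × 10^-5) = 5.000
pH = pKa + log(n_(CH3)3CCOO-/n_(CH3)3CCOOH) = 5.000 + log(0.215/0.352) = 5.000 + (-0.214)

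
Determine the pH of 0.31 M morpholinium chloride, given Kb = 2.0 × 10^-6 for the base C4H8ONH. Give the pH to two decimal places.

C4H8ONH2+ is the conjugate acid of the weak base C4H8ONH.
Ka = Kw/Kb = 1.0×10^-14 / 2.0 × 10^-6 = 5.00 × 10^-9
From the ICE table, Ka = [H+]²/(0.31 − [H+]) = 5.00 × 10^-9.
Assume [H+] ≪ 0.31: [H+] ≈ √(5.00 × 10^-9 × 0.31) = 3.94 × 10^-5 M
([H+]/C₀ = 0.013% < 5%, so the approximation holds.)
pH = −log(3.94 × 10^-5) = 4.40

pH = 4.40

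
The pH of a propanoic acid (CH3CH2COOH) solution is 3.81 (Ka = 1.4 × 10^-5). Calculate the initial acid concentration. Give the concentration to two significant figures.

[H+] = 10^(-3.81) = 1.55 × 10^-4 M = x
Ka = x²/(C₀ − x) ⇒ C₀ = x + x²/Ka
C₀ = 1.55 × 10^-4 + (1.55 × 10^-4)²/(1.4 × 10^-5) = 1.87 × 10^-3 M

C₀ = 1.9 × 10^-3 M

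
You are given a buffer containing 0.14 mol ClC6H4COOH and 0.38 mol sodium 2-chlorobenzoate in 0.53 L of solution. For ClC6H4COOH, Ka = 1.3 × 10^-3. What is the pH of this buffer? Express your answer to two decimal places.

pH = 3.32

pKa = −log(1.3 × 10^-3) = 2.886
Using pH = pKa + log([base]/[acid]) with [base]/[acid] = 0.38/0.14:
pH = 2.886 + (+0.434) = 3.32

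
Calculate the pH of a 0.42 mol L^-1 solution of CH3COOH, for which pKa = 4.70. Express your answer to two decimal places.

pH = 2.54

CH3COOH ⇌ CH3COO- + H+
Ka = 10^(−4.70) = 2.00 × 10^-5
From the ICE table, Ka = [H+]²/(0.42 − [H+]) = 2.00 × 10^-5.
Since Ka ≪ C₀, [H+] ≈ √(Ka·C₀) = 2.90 × 10^-3 M.
pH = −log[H+] = −log(2.90 × 10^-3) = 2.54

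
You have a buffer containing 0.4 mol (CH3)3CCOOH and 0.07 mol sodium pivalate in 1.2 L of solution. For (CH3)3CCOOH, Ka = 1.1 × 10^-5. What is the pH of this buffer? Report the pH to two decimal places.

pKa = −log(1.1 × 10^-5) = 4.959
pH = pKa + log([A⁻]/[HA]) = 4.959 + log(0.07/0.4)
pH = 4.959 + (-0.757) = 4.20

pH = 4.20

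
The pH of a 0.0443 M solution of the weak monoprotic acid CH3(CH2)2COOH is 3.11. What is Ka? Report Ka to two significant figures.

Ka = 1.4 × 10^-5

[H+] = 10^(-3.11) = 7.76 × 10^-4 M
At equilibrium [HA] = 0.0443 − 7.76 × 10^-4 = 4.35 × 10^-2 M
Ka = [H+][A-]/[HA] = (7.76 × 10^-4)² / 4.35 × 10^-2 = 1.4 × 10^-5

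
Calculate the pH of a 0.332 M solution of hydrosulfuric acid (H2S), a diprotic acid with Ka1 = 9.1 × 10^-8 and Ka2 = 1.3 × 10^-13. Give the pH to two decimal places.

Ka1 ≫ Ka2, so treat the first dissociation as the only significant source of H+.
Ka1 = x²/(0.332 − x) = 9.1 × 10^-8
x ≈ √(9.1 × 10^-8 × 0.332) = 1.74 × 10^-4 M
pH = −log(1.74 × 10^-4) = 3.76

pH = 3.76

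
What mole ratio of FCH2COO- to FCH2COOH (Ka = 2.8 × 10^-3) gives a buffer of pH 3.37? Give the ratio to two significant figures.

ratio = 6.6

pKa = -log(2.8 × 10^-3) = 2.553
pH = pKa + log(r) ⇒ log(r) = 3.37 − 2.553 = +0.817
r = [FCH2COO-]/[FCH2COOH] = 10^(+0.817) = 6.56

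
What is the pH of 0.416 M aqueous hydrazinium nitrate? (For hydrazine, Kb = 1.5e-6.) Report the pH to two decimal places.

N2H5+ is the conjugate acid of the weak base N2H4.
Ka = Kw/Kb = 1.0×10^-14 / 1.5 × 10^-6 = 6.67 × 10^-9
From the ICE table, Ka = x²/(0.416 − x) = 6.67 × 10^-9.
Assume x ≪ 0.416: x ≈ √(6.67 × 10^-9 × 0.416) = 5.27 × 10^-5 M
Check: 0.013% ionized — well under 5%, approximation valid.
pH = −log(5.27 × 10^-5) = 4.28

pH = 4.28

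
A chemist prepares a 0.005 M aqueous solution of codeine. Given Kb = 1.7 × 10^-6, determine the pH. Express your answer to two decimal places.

pH = 9.96

C18H21NO3 + H2O ⇌ C18H22NO3+ + OH-
From the ICE table, Kb = [OH-]²/(0.005 − [OH-]) = 1.7 × 10^-6.
Assume [OH-] ≪ 0.005: [OH-] ≈ √(1.7 × 10^-6 × 0.005) = 9.22 × 10^-5 M
Check: 1.8% ionized — well under 5%, approximation valid.
pOH = −log(9.22 × 10^-5) = 4.04; pH = 14.00 − 4.04 = 9.96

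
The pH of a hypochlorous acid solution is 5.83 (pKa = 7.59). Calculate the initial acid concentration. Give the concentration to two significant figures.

C₀ = 8.7 × 10^-5 M

[H+] = 10^(-5.83) = 1.48 × 10^-6 M = x
Ka = 10^(−7.59) = 2.57 × 10^-8
Ka = x²/(C₀ − x) ⇒ C₀ = x + x²/Ka
C₀ = 1.48 × 10^-6 + (1.48 × 10^-6)²/(2.57 × 10^-8) = 8.67 × 10^-5 M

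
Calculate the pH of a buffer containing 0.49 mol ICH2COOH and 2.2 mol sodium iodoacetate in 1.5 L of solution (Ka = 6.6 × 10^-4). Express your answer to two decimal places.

pKa = −log(6.6 × 10^-4) = 3.180
Henderson–Hasselbalch: pH = pKa + log([ICH2COO-]/[ICH2COOH]) = 3.180 + log(2.2/0.49)
pH = 3.180 + (+0.652) = 3.83

pH = 3.83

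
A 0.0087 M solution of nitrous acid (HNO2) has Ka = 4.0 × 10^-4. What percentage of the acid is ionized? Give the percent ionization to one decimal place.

19.3%

HNO2 ⇌ NO2- + H+; let x = [H+] at equilibrium.
Ka = x²/(C₀ − x); solving the quadratic gives x = 1.68 × 10^-3 M.
% ionization = x/C₀ × 100% = 1.68 × 10^-3/0.0087 × 100% = 19.3%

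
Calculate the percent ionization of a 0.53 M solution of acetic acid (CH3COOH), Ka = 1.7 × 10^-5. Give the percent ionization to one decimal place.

0.6%

CH3COOH ⇌ CH3COO- + H+; let x = [H+] at equilibrium.
x ≈ √(Ka·C₀) = √(1.7 × 10^-5 × 0.53) = 3.00 × 10^-3 M
% ionization = x/C₀ × 100% = 3.00 × 10^-3/0.53 × 100% = 0.6%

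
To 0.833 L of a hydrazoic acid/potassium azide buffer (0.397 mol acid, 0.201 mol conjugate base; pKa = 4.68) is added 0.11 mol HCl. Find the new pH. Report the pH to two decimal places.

After neutralization: n(HN3) = 0.507 mol, n(N3-) = 0.091 mol.
Henderson–Hasselbalch with mole ratio 0.091/0.507: pH = 4.68 + (-0.746)

pH = 3.93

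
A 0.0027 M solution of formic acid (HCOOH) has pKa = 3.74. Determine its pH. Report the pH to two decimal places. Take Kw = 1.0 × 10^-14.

pH = 3.21

HCOOH ⇌ HCOO- + H+
Ka = 10^(−3.74) = 1.82 × 10^-4
Let x = [H+] at equilibrium. Ka = x²/(0.0027 − x).
The 5% rule fails; solving x² + Ka·x − Ka·C₀ = 0 exactly:
x = (−Ka + √(Ka² + 4·Ka·C₀))/2 = 6.16 × 10^-4 M
pH = −log[H+] = −log(6.16 × 10^-4) = 3.21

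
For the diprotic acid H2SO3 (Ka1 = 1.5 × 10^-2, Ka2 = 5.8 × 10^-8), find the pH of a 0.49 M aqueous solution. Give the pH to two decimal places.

Since Ka1 ≫ Ka2, the first ionization dominates [H+].
Ka1 = x²/(0.49 − x) = 1.5 × 10^-2
Solving the quadratic: x = (−Ka1 + √(Ka1² + 4·Ka1·C₀))/2 = 7.86 × 10^-2 M
pH = −log(7.86 × 10^-2) = 1.10

pH = 1.10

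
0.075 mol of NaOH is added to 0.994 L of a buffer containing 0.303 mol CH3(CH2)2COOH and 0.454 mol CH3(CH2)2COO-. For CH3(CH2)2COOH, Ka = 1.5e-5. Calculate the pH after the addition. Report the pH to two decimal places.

After neutralization: n(CH3(CH2)2COOH) = 0.228 mol, n(CH3(CH2)2COO-) = 0.529 mol.
pKa = −log(1.5 × 10^-5) = 4.824
pH = pKa + log([A⁻]/[HA]) = 4.824 + log(0.529/0.228) = 4.824 +0.366

pH = 5.19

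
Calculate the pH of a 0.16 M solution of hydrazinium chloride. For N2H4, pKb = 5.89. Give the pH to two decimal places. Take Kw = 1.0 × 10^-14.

N2H5+ is the conjugate acid of the weak base N2H4.
Kb = 10^(−5.89) = 1.29 × 10^-6
Ka = Kw/Kb = 1.0×10^-14 / 1.29 × 10^-6 = 7.75 × 10^-9
From the ICE table, Ka = x²/(0.16 − x) = 7.75 × 10^-9.
Since Ka ≪ C₀, x ≈ √(Ka·C₀) = 3.52 × 10^-5 M.
pH = −log[H+] = −log(3.52 × 10^-5) = 4.45

pH = 4.45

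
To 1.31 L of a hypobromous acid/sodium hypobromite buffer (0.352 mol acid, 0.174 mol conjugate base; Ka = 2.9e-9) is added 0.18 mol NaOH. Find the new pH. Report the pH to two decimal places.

OH- converts HOBr to OBr-: HOBr → 0.172 mol, OBr- → 0.354 mol.
pKa = −log(2.9 × 10^-9) = 8.538
pH = pKa + log(n_OBr-/n_HOBr) = 8.538 + log(0.354/0.172) = 8.538 + (+0.313)

pH = 8.85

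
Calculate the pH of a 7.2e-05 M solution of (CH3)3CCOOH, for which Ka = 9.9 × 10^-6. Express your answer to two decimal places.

(CH3)3CCOOH ⇌ (CH3)3CCOO- + H+
Ka = x²/(7.2e-05 − x) = 9.9 × 10^-6
The 5% rule fails; solving x² + Ka·x − Ka·C₀ = 0 exactly:
x = (−Ka + √(Ka² + 4·Ka·C₀))/2 = 2.22 × 10^-5 M
pH = −log[H+] = −log(2.22 × 10^-5) = 4.65

pH = 4.65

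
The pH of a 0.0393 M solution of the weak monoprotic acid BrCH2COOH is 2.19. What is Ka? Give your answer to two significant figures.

[H+] = 10^(-2.19) = 6.46 × 10^-3 M
At equilibrium [HA] = 0.0393 − 6.46 × 10^-3 = 3.28 × 10^-2 M
Ka = [H+][A-]/[HA] = (6.46 × 10^-3)² / 3.28 × 10^-2 = 1.3 × 10^-3

Ka = 1.3 × 10^-3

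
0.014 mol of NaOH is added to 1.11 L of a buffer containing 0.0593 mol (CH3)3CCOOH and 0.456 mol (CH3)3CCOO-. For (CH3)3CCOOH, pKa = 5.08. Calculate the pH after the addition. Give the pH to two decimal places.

pH = 6.10

OH- converts (CH3)3CCOOH to (CH3)3CCOO-: (CH3)3CCOOH → 0.0453 mol, (CH3)3CCOO- → 0.47 mol.
pH = pKa + log([A⁻]/[HA]) = 5.08 + log(0.47/0.0453) = 5.08 +1.016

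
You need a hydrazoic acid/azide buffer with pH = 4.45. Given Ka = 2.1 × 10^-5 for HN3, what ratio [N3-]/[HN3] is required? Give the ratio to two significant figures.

ratio = 0.59

pKa = -log(2.1 × 10^-5) = 4.678
pH = pKa + log(r) ⇒ log(r) = 4.45 − 4.678 = -0.228
r = [N3-]/[HN3] = 10^(-0.228) = 0.592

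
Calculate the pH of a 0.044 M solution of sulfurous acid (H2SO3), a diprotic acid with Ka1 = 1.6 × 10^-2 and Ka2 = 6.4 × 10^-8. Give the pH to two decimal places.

pH = 1.71

Since Ka1 ≫ Ka2, the first ionization dominates [H+].
Ka1 = x²/(0.044 − x) = 1.6 × 10^-2
Solving the quadratic: x = (−Ka1 + √(Ka1² + 4·Ka1·C₀))/2 = 1.97 × 10^-2 M
pH = −log(1.97 × 10^-2) = 1.71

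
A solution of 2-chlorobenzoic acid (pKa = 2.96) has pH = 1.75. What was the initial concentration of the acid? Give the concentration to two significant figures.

[H+] = 10^(-1.75) = 1.78 × 10^-2 M = x
Ka = 10^(−2.96) = 1.10 × 10^-3
Ka = x²/(C₀ − x) ⇒ C₀ = x + x²/Ka
C₀ = 1.78 × 10^-2 + (1.78 × 10^-2)²/(1.10 × 10^-3) = 3.06 × 10^-1 M

C₀ = 3.1 × 10^-1 M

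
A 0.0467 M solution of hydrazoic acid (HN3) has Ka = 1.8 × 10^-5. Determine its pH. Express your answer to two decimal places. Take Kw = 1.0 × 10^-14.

HN3 ⇌ N3- + H+
Ka = x²/(0.0467 − x) = 1.8 × 10^-5
Since Ka ≪ C₀, x ≈ √(Ka·C₀) = 9.17 × 10^-4 M.
(x/C₀ = 2% < 5%, so the approximation holds.)
pH = −log[H+] = −log(9.17 × 10^-4) = 3.04

pH = 3.04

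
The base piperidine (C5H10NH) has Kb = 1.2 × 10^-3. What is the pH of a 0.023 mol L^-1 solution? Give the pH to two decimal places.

pH = 11.67

C5H10NH + H2O ⇌ C5H10NH2+ + OH-
From the ICE table, Kb = x²/(0.023 − x) = 1.2 × 10^-3.
Here C₀/Kb ≈ 19.2, so the small-x approximation fails. Use the quadratic:
x = (−Kb + √(Kb² + 4·Kb·C₀))/2 = 4.69 × 10^-3 M
pOH = −log(4.69 × 10^-3) = 2.33; pH = 14.00 − 2.33 = 11.67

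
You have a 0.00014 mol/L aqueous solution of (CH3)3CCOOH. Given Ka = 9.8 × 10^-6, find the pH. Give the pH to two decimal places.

(CH3)3CCOOH ⇌ (CH3)3CCOO- + H+
Ka = x²/(0.00014 − x) = 9.8 × 10^-6
Here C₀/Ka ≈ 14.3, so the small-x approximation fails. Use the quadratic:
x = [−9.8e-06 + √(9.8e-06² + 5.49e-09)]/2 = 3.25 × 10^-5 M
pH = −log(3.25 × 10^-5) = 4.49

pH = 4.49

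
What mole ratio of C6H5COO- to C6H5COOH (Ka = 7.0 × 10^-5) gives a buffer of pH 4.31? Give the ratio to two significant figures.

ratio = 1.4

pKa = -log(7.0 × 10^-5) = 4.155
pH = pKa + log(r) ⇒ log(r) = 4.31 − 4.155 = +0.155
r = [C6H5COO-]/[C6H5COOH] = 10^(+0.155) = 1.43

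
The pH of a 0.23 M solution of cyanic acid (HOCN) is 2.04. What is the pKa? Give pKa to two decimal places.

pKa = 3.42

[H+] = 10^(-2.04) = 9.12 × 10^-3 M
At equilibrium [HA] = 0.23 − 9.12 × 10^-3 = 2.21 × 10^-1 M
Ka = [H+][A-]/[HA] = (9.12 × 10^-3)² / 2.21 × 10^-1 = 3.76 × 10^-4
pKa = -log(3.76 × 10^-4) = 3.42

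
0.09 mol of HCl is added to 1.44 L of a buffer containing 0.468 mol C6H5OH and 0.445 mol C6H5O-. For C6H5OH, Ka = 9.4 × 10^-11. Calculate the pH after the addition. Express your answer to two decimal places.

After neutralization: n(C6H5OH) = 0.558 mol, n(C6H5O-) = 0.355 mol.
pKa = −log(9.4 × 10^-11) = 10.027
Henderson–Hasselbalch with mole ratio 0.355/0.558: pH = 10.027 + (-0.196)

pH = 9.83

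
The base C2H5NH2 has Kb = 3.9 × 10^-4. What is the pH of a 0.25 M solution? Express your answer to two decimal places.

C2H5NH2 + H2O ⇌ C2H5NH3+ + OH-
From the ICE table, Kb = [OH-]²/(0.25 − [OH-]) = 3.9 × 10^-4.
Neglecting [OH-] in the denominator: [OH-] = √(3.9 × 10^-4 × 0.25) = 9.87 × 10^-3 M
([OH-]/C₀ = 3.9% < 5%, so the approximation holds.)
pOH = 2.01, so pH = 14.00 − pOH = 11.99

pH = 11.99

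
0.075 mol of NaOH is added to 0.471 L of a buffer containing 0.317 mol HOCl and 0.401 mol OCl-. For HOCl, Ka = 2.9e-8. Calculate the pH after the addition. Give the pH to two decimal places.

After neutralization: n(HOCl) = 0.242 mol, n(OCl-) = 0.476 mol.
pKa = −log(2.9 × 10^-8) = 7.538
pH = pKa + log(n_OCl-/n_HOCl) = 7.538 + log(0.476/0.242) = 7.538 + (+0.294)

pH = 7.83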